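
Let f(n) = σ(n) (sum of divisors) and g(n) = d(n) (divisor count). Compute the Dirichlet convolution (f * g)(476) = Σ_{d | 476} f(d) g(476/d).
(σ * d)(476) = 3200

Divisors of 476: [1, 2, 4, 7, 14, 17, 28, 34, 68, 119, 238, 476]. For each d | 476:
  d = 1: σ(1) · d(476/1) = 1 · 12 = 12
  d = 2: σ(2) · d(476/2) = 3 · 8 = 24
  d = 4: σ(4) · d(476/4) = 7 · 4 = 28
  d = 7: σ(7) · d(476/7) = 8 · 6 = 48
  d = 14: σ(14) · d(476/14) = 24 · 4 = 96
  d = 17: σ(17) · d(476/17) = 18 · 6 = 108
  d = 28: σ(28) · d(476/28) = 56 · 2 = 112
  d = 34: σ(34) · d(476/34) = 54 · 4 = 216
  d = 68: σ(68) · d(476/68) = 126 · 2 = 252
  d = 119: σ(119) · d(476/119) = 144 · 3 = 432
  d = 238: σ(238) · d(476/238) = 432 · 2 = 864
  d = 476: σ(476) · d(476/476) = 1008 · 1 = 1008
Summing: (σ * d)(476) = 12 + 24 + 28 + 48 + 96 + 108 + 112 + 216 + 252 + 432 + 864 + 1008 = 3200.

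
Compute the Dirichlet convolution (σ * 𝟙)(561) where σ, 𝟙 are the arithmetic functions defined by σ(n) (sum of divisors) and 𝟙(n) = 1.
(σ * 𝟙)(561) = 1235

Divisors of 561: [1, 3, 11, 17, 33, 51, 187, 561]. For each d | 561:
  d = 1: σ(1) · 𝟙(561/1) = 1 · 1 = 1
  d = 3: σ(3) · 𝟙(561/3) = 4 · 1 = 4
  d = 11: σ(11) · 𝟙(561/11) = 12 · 1 = 12
  d = 17: σ(17) · 𝟙(561/17) = 18 · 1 = 18
  d = 33: σ(33) · 𝟙(561/33) = 48 · 1 = 48
  d = 51: σ(51) · 𝟙(561/51) = 72 · 1 = 72
  d = 187: σ(187) · 𝟙(561/187) = 216 · 1 = 216
  d = 561: σ(561) · 𝟙(561/561) = 864 · 1 = 864
Summing: (σ * 𝟙)(561) = 1 + 4 + 12 + 18 + 48 + 72 + 216 + 864 = 1235.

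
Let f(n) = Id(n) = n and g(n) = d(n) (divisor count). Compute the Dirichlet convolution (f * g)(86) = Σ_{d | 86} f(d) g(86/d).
(Id * d)(86) = 180

Divisors of 86: [1, 2, 43, 86]. For each d | 86:
  d = 1: Id(1) · d(86/1) = 1 · 4 = 4
  d = 2: Id(2) · d(86/2) = 2 · 2 = 4
  d = 43: Id(43) · d(86/43) = 43 · 2 = 86
  d = 86: Id(86) · d(86/86) = 86 · 1 = 86
Summing: (Id * d)(86) = 4 + 4 + 86 + 86 = 180.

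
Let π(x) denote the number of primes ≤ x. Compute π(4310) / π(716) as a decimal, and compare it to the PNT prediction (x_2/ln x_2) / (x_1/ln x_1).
π(4310)/π(716) = 590/127 ≈ 4.6457;  PNT prediction ≈ 4.7284.

π(716) = 127 and π(4310) = 590, so π(4310)/π(716) ≈ 4.6457. The PNT-predicted ratio is (4310/ln(4310)) / (716/ln(716)) ≈ 4.7284. The two agree to within a few percent, as expected.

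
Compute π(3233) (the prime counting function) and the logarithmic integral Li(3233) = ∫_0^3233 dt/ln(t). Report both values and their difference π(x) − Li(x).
π(3233) = 457;  Li(3233) ≈ 471.72;  π(x) − Li(x) ≈ -14.72.

Direct count of primes ≤ 3233 gives π(3233) = 457. Numerical evaluation of the logarithmic integral gives Li(3233) ≈ 471.72. The difference π(x) − Li(x) ≈ -14.72 is typically negative for small/moderate x (Li(x) overestimates), though Littlewood's theorem shows this sign changes infinitely often.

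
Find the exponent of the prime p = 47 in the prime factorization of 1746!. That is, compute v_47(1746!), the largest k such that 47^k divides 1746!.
v_47(1746!) = 37

Legendre's formula: v_p(n!) = Σ_{k ≥ 1} ⌊n / p^k⌋. For p = 47, n = 1746, the terms are:
  ⌊1746/47^1⌋ = ⌊1746/47⌋ = 37
(the next term ⌊1746/47^2⌋ = 0, terminating the sum). Summing: v_47(1746!) = 37 = 37.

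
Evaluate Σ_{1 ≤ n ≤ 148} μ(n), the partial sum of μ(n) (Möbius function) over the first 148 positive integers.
Σ_{n ≤ 148} μ(n) = 1

Compute μ(n) for each 1 ≤ n ≤ 148: μ(1) = 1, μ(2) = -1, μ(3) = -1, μ(4) = 0, μ(5) = -1, μ(6) = 1, μ(7) = -1, μ(8) = 0, μ(9) = 0, μ(10) = 1, μ(11) = -1, μ(12) = 0, μ(13) = -1, μ(14) = 1, μ(15) = 1, μ(16) = 0, μ(17) = -1, μ(18) = 0, μ(19) = -1, μ(20) = 0, μ(21) = 1, μ(22) = 1, μ(23) = -1, μ(24) = 0, μ(25) = 0, μ(26) = 1, μ(27) = 0, μ(28) = 0, μ(29) = -1, μ(30) = -1, μ(31) = -1, μ(32) = 0, μ(33) = 1, μ(34) = 1, μ(35) = 1, μ(36) = 0, μ(37) = -1, μ(38) = 1, μ(39) = 1, μ(40) = 0, μ(41) = -1, μ(42) = -1, μ(43) = -1, μ(44) = 0, μ(45) = 0, μ(46) = 1, μ(47) = -1, μ(48) = 0, μ(49) = 0, μ(50) = 0, μ(51) = 1, μ(52) = 0, μ(53) = -1, μ(54) = 0, μ(55) = 1, μ(56) = 0, μ(57) = 1, μ(58) = 1, μ(59) = -1, μ(60) = 0, μ(61) = -1, μ(62) = 1, μ(63) = 0, μ(64) = 0, μ(65) = 1, μ(66) = -1, μ(67) = -1, μ(68) = 0, μ(69) = 1, μ(70) = -1, μ(71) = -1, μ(72) = 0, μ(73) = -1, μ(74) = 1, μ(75) = 0, μ(76) = 0, μ(77) = 1, μ(78) = -1, μ(79) = -1, μ(80) = 0, μ(81) = 0, μ(82) = 1, μ(83) = -1, μ(84) = 0, μ(85) = 1, μ(86) = 1, μ(87) = 1, μ(88) = 0, μ(89) = -1, μ(90) = 0, μ(91) = 1, μ(92) = 0, μ(93) = 1, μ(94) = 1, μ(95) = 1, μ(96) = 0, μ(97) = -1, μ(98) = 0, μ(99) = 0, μ(100) = 0, μ(101) = -1, μ(102) = -1, μ(103) = -1, μ(104) = 0, μ(105) = -1, μ(106) = 1, μ(107) = -1, μ(108) = 0, μ(109) = -1, μ(110) = -1, μ(111) = 1, μ(112) = 0, μ(113) = -1, μ(114) = -1, μ(115) = 1, μ(116) = 0, μ(117) = 0, μ(118) = 1, μ(119) = 1, μ(120) = 0, μ(121) = 0, μ(122) = 1, μ(123) = 1, μ(124) = 0, μ(125) = 0, μ(126) = 0, μ(127) = -1, μ(128) = 0, μ(129) = 1, μ(130) = -1, μ(131) = -1, μ(132) = 0, μ(133) = 1, μ(134) = 1, μ(135) = 0, μ(136) = 0, μ(137) = -1, μ(138) = -1, μ(139) = -1, μ(140) = 0, μ(141) = 1, μ(142) = 1, μ(143) = 1, μ(144) = 0, μ(145) = 1, μ(146) = 1, μ(147) = 0, μ(148) = 0. Summing all 148 values: 1. (Mertens function M(x) = Σ_{n ≤ x} μ(n); on average M(x) should be small (PNT ⟺ M(x) = o(x)).)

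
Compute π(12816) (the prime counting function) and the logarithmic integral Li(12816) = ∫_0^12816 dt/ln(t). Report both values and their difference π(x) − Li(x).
π(12816) = 1527;  Li(12816) ≈ 1547.67;  π(x) − Li(x) ≈ -20.67.

Direct count of primes ≤ 12816 gives π(12816) = 1527. Numerical evaluation of the logarithmic integral gives Li(12816) ≈ 1547.67. The difference π(x) − Li(x) ≈ -20.67 is typically negative for small/moderate x (Li(x) overestimates), though Littlewood's theorem shows this sign changes infinitely often.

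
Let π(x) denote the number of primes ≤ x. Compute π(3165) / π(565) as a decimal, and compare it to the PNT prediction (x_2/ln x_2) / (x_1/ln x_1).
π(3165)/π(565) = 447/103 ≈ 4.3398;  PNT prediction ≈ 4.4042.

π(565) = 103 and π(3165) = 447, so π(3165)/π(565) ≈ 4.3398. The PNT-predicted ratio is (3165/ln(3165)) / (565/ln(565)) ≈ 4.4042. The two agree to within a few percent, as expected.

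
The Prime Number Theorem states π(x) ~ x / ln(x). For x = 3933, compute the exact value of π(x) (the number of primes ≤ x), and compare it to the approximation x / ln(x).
π(3933) = 546;  x/ln(x) ≈ 475.16;  relative error ≈ 12.97%.

Directly count primes up to 3933: π(3933) = 546. The PNT approximation gives 3933/ln(3933) ≈ 3933/8.27716 ≈ 475.16. Relative error (π(x) − x/ln(x)) / π(x) ≈ 12.97%; the approximation is known to undercount slightly (Li(x) is a better estimate).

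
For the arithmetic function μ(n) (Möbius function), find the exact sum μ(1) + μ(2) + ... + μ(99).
Σ_{n ≤ 99} μ(n) = 1

Compute μ(n) for each 1 ≤ n ≤ 99: μ(1) = 1, μ(2) = -1, μ(3) = -1, μ(4) = 0, μ(5) = -1, μ(6) = 1, μ(7) = -1, μ(8) = 0, μ(9) = 0, μ(10) = 1, μ(11) = -1, μ(12) = 0, μ(13) = -1, μ(14) = 1, μ(15) = 1, μ(16) = 0, μ(17) = -1, μ(18) = 0, μ(19) = -1, μ(20) = 0, μ(21) = 1, μ(22) = 1, μ(23) = -1, μ(24) = 0, μ(25) = 0, μ(26) = 1, μ(27) = 0, μ(28) = 0, μ(29) = -1, μ(30) = -1, μ(31) = -1, μ(32) = 0, μ(33) = 1, μ(34) = 1, μ(35) = 1, μ(36) = 0, μ(37) = -1, μ(38) = 1, μ(39) = 1, μ(40) = 0, μ(41) = -1, μ(42) = -1, μ(43) = -1, μ(44) = 0, μ(45) = 0, μ(46) = 1, μ(47) = -1, μ(48) = 0, μ(49) = 0, μ(50) = 0, μ(51) = 1, μ(52) = 0, μ(53) = -1, μ(54) = 0, μ(55) = 1, μ(56) = 0, μ(57) = 1, μ(58) = 1, μ(59) = -1, μ(60) = 0, μ(61) = -1, μ(62) = 1, μ(63) = 0, μ(64) = 0, μ(65) = 1, μ(66) = -1, μ(67) = -1, μ(68) = 0, μ(69) = 1, μ(70) = -1, μ(71) = -1, μ(72) = 0, μ(73) = -1, μ(74) = 1, μ(75) = 0, μ(76) = 0, μ(77) = 1, μ(78) = -1, μ(79) = -1, μ(80) = 0, μ(81) = 0, μ(82) = 1, μ(83) = -1, μ(84) = 0, μ(85) = 1, μ(86) = 1, μ(87) = 1, μ(88) = 0, μ(89) = -1, μ(90) = 0, μ(91) = 1, μ(92) = 0, μ(93) = 1, μ(94) = 1, μ(95) = 1, μ(96) = 0, μ(97) = -1, μ(98) = 0, μ(99) = 0. Summing all 99 values: 1. (Mertens function M(x) = Σ_{n ≤ x} μ(n); on average M(x) should be small (PNT ⟺ M(x) = o(x)).)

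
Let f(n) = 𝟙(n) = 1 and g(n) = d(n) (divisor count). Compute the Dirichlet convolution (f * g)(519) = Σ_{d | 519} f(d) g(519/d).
(𝟙 * d)(519) = 9

Divisors of 519: [1, 3, 173, 519]. For each d | 519:
  d = 1: 𝟙(1) · d(519/1) = 1 · 4 = 4
  d = 3: 𝟙(3) · d(519/3) = 1 · 2 = 2
  d = 173: 𝟙(173) · d(519/173) = 1 · 2 = 2
  d = 519: 𝟙(519) · d(519/519) = 1 · 1 = 1
Summing: (𝟙 * d)(519) = 4 + 2 + 2 + 1 = 9.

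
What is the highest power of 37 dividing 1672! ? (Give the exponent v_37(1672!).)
v_37(1672!) = 46

Legendre's formula: v_p(n!) = Σ_{k ≥ 1} ⌊n / p^k⌋. For p = 37, n = 1672, the terms are:
  ⌊1672/37^1⌋ = ⌊1672/37⌋ = 45
  ⌊1672/37^2⌋ = ⌊1672/1369⌋ = 1
(the next term ⌊1672/37^3⌋ = 0, terminating the sum). Summing: v_37(1672!) = 45 + 1 = 46.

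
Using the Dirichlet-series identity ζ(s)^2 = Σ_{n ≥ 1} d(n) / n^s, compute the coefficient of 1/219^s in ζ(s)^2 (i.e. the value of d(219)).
d(219) = 4

ζ(s)^2 = (Σ 1/m^s)(Σ 1/k^s). The coefficient of 1/n^s in the product is the number of ordered pairs (m, k) with mk = n, which equals d(n). For n = 219, divisors are [1, 3, 73, 219], so d(219) = 4.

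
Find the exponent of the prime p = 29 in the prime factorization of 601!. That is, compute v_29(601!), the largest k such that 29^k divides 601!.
v_29(601!) = 20

Legendre's formula: v_p(n!) = Σ_{k ≥ 1} ⌊n / p^k⌋. For p = 29, n = 601, the terms are:
  ⌊601/29^1⌋ = ⌊601/29⌋ = 20
(the next term ⌊601/29^2⌋ = 0, terminating the sum). Summing: v_29(601!) = 20 = 20.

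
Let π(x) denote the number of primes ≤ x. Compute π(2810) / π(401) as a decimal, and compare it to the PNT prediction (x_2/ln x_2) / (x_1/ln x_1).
π(2810)/π(401) = 409/79 ≈ 5.1772;  PNT prediction ≈ 5.2894.

π(401) = 79 and π(2810) = 409, so π(2810)/π(401) ≈ 5.1772. The PNT-predicted ratio is (2810/ln(2810)) / (401/ln(401)) ≈ 5.2894. The two agree to within a few percent, as expected.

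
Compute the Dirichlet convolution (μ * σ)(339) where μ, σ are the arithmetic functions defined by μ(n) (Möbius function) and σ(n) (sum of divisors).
(μ * σ)(339) = 339

Divisors of 339: [1, 3, 113, 339]. For each d | 339:
  d = 1: μ(1) · σ(339/1) = 1 · 456 = 456
  d = 3: μ(3) · σ(339/3) = -1 · 114 = -114
  d = 113: μ(113) · σ(339/113) = -1 · 4 = -4
  d = 339: μ(339) · σ(339/339) = 1 · 1 = 1
Summing: (μ * σ)(339) = 456 + -114 + -4 + 1 = 339.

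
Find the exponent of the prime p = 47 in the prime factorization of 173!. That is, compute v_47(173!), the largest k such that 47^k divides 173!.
v_47(173!) = 3

Legendre's formula: v_p(n!) = Σ_{k ≥ 1} ⌊n / p^k⌋. For p = 47, n = 173, the terms are:
  ⌊173/47^1⌋ = ⌊173/47⌋ = 3
(the next term ⌊173/47^2⌋ = 0, terminating the sum). Summing: v_47(173!) = 3 = 3.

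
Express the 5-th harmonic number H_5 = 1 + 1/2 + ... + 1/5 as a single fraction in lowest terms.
H_5 = 137/60

Direct summation: H_5 = 1 + 1/2 + ... + 1/5. The least common denominator is lcm(1, ..., 5) = 60; over this denominator the numerator is 60 + 30 + 20 + 15 + 12 = 137, so H_5 = 137/60 (already in lowest terms) ≈ 2.28333. (The PNT-adjacent estimate ln(5) + γ ≈ 2.18665 matches within O(1/n).)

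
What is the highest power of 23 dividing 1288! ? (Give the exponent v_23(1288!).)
v_23(1288!) = 58

Legendre's formula: v_p(n!) = Σ_{k ≥ 1} ⌊n / p^k⌋. For p = 23, n = 1288, the terms are:
  ⌊1288/23^1⌋ = ⌊1288/23⌋ = 56
  ⌊1288/23^2⌋ = ⌊1288/529⌋ = 2
(the next term ⌊1288/23^3⌋ = 0, terminating the sum). Summing: v_23(1288!) = 56 + 2 = 58.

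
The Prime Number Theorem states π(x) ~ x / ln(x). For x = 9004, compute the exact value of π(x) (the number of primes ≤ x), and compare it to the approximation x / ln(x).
π(9004) = 1118;  x/ln(x) ≈ 988.86;  relative error ≈ 11.55%.

Directly count primes up to 9004: π(9004) = 1118. The PNT approximation gives 9004/ln(9004) ≈ 9004/9.10542 ≈ 988.86. Relative error (π(x) − x/ln(x)) / π(x) ≈ 11.55%; the approximation is known to undercount slightly (Li(x) is a better estimate).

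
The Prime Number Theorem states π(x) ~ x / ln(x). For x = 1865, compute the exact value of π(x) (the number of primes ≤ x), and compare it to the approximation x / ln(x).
π(1865) = 284;  x/ln(x) ≈ 247.64;  relative error ≈ 12.80%.

Directly count primes up to 1865: π(1865) = 284. The PNT approximation gives 1865/ln(1865) ≈ 1865/7.53102 ≈ 247.64. Relative error (π(x) − x/ln(x)) / π(x) ≈ 12.80%; the approximation is known to undercount slightly (Li(x) is a better estimate).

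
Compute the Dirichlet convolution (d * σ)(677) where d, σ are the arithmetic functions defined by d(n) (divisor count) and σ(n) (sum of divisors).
(d * σ)(677) = 680

Divisors of 677: [1, 677]. For each d | 677:
  d = 1: d(1) · σ(677/1) = 1 · 678 = 678
  d = 677: d(677) · σ(677/677) = 2 · 1 = 2
Summing: (d * σ)(677) = 678 + 2 = 680.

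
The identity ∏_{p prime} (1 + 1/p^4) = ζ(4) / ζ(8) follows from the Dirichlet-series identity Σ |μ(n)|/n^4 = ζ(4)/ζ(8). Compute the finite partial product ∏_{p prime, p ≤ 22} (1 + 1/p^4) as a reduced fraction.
∏ = 2063478382983759362985032/1914315839042201150180625

The primes p ≤ 22 are [2, 3, 5, 7, 11, 13, 17, 19]. For each, (1 + 1/p^4) = (p^4 + 1)/p^4. Multiplying these fractions over p ∈ [2, 3, 5, 7, 11, 13, 17, 19] gives 2063478382983759362985032/1914315839042201150180625. (In the limit P → ∞ this tends to ζ(4)/ζ(8).)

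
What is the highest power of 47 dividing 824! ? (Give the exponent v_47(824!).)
v_47(824!) = 17

Legendre's formula: v_p(n!) = Σ_{k ≥ 1} ⌊n / p^k⌋. For p = 47, n = 824, the terms are:
  ⌊824/47^1⌋ = ⌊824/47⌋ = 17
(the next term ⌊824/47^2⌋ = 0, terminating the sum). Summing: v_47(824!) = 17 = 17.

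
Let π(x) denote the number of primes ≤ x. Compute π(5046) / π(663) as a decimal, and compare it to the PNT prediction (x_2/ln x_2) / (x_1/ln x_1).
π(5046)/π(663) = 675/121 ≈ 5.5785;  PNT prediction ≈ 5.7992.

π(663) = 121 and π(5046) = 675, so π(5046)/π(663) ≈ 5.5785. The PNT-predicted ratio is (5046/ln(5046)) / (663/ln(663)) ≈ 5.7992. The two agree to within a few percent, as expected.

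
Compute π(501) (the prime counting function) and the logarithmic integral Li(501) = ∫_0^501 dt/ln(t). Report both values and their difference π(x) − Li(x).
π(501) = 95;  Li(501) ≈ 101.95;  π(x) − Li(x) ≈ -6.95.

Direct count of primes ≤ 501 gives π(501) = 95. Numerical evaluation of the logarithmic integral gives Li(501) ≈ 101.95. The difference π(x) − Li(x) ≈ -6.95 is typically negative for small/moderate x (Li(x) overestimates), though Littlewood's theorem shows this sign changes infinitely often.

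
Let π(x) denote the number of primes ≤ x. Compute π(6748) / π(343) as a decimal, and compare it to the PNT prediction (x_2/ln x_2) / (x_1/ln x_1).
π(6748)/π(343) = 869/68 ≈ 12.7794;  PNT prediction ≈ 13.0258.

π(343) = 68 and π(6748) = 869, so π(6748)/π(343) ≈ 12.7794. The PNT-predicted ratio is (6748/ln(6748)) / (343/ln(343)) ≈ 13.0258. The two agree to within a few percent, as expected.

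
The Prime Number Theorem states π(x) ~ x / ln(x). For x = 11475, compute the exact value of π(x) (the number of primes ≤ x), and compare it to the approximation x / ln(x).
π(11475) = 1383;  x/ln(x) ≈ 1227.55;  relative error ≈ 11.24%.

Directly count primes up to 11475: π(11475) = 1383. The PNT approximation gives 11475/ln(11475) ≈ 11475/9.34793 ≈ 1227.55. Relative error (π(x) − x/ln(x)) / π(x) ≈ 11.24%; the approximation is known to undercount slightly (Li(x) is a better estimate).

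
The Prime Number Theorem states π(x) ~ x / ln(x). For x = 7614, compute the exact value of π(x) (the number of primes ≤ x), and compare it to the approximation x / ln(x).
π(7614) = 967;  x/ln(x) ≈ 851.89;  relative error ≈ 11.90%.

Directly count primes up to 7614: π(7614) = 967. The PNT approximation gives 7614/ln(7614) ≈ 7614/8.93774 ≈ 851.89. Relative error (π(x) − x/ln(x)) / π(x) ≈ 11.90%; the approximation is known to undercount slightly (Li(x) is a better estimate).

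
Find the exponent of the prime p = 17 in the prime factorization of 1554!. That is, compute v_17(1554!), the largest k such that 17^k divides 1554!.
v_17(1554!) = 96

Legendre's formula: v_p(n!) = Σ_{k ≥ 1} ⌊n / p^k⌋. For p = 17, n = 1554, the terms are:
  ⌊1554/17^1⌋ = ⌊1554/17⌋ = 91
  ⌊1554/17^2⌋ = ⌊1554/289⌋ = 5
(the next term ⌊1554/17^3⌋ = 0, terminating the sum). Summing: v_17(1554!) = 91 + 5 = 96.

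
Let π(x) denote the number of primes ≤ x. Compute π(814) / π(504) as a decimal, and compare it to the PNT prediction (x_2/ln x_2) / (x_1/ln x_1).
π(814)/π(504) = 141/96 ≈ 1.4688;  PNT prediction ≈ 1.4996.

π(504) = 96 and π(814) = 141, so π(814)/π(504) ≈ 1.4688. The PNT-predicted ratio is (814/ln(814)) / (504/ln(504)) ≈ 1.4996. The two agree to within a few percent, as expected.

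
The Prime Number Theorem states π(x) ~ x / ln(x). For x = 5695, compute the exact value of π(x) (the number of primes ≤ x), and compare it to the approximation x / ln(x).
π(5695) = 750;  x/ln(x) ≈ 658.58;  relative error ≈ 12.19%.

Directly count primes up to 5695: π(5695) = 750. The PNT approximation gives 5695/ln(5695) ≈ 5695/8.64734 ≈ 658.58. Relative error (π(x) − x/ln(x)) / π(x) ≈ 12.19%; the approximation is known to undercount slightly (Li(x) is a better estimate).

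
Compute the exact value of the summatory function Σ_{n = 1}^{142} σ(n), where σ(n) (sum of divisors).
Σ_{n ≤ 142} σ(n) = 16615

Compute σ(n) for each 1 ≤ n ≤ 142: σ(1) = 1, σ(2) = 3, σ(3) = 4, σ(4) = 7, σ(5) = 6, σ(6) = 12, σ(7) = 8, σ(8) = 15, σ(9) = 13, σ(10) = 18, σ(11) = 12, σ(12) = 28, σ(13) = 14, σ(14) = 24, σ(15) = 24, σ(16) = 31, σ(17) = 18, σ(18) = 39, σ(19) = 20, σ(20) = 42, σ(21) = 32, σ(22) = 36, σ(23) = 24, σ(24) = 60, σ(25) = 31, σ(26) = 42, σ(27) = 40, σ(28) = 56, σ(29) = 30, σ(30) = 72, σ(31) = 32, σ(32) = 63, σ(33) = 48, σ(34) = 54, σ(35) = 48, σ(36) = 91, σ(37) = 38, σ(38) = 60, σ(39) = 56, σ(40) = 90, σ(41) = 42, σ(42) = 96, σ(43) = 44, σ(44) = 84, σ(45) = 78, σ(46) = 72, σ(47) = 48, σ(48) = 124, σ(49) = 57, σ(50) = 93, σ(51) = 72, σ(52) = 98, σ(53) = 54, σ(54) = 120, σ(55) = 72, σ(56) = 120, σ(57) = 80, σ(58) = 90, σ(59) = 60, σ(60) = 168, σ(61) = 62, σ(62) = 96, σ(63) = 104, σ(64) = 127, σ(65) = 84, σ(66) = 144, σ(67) = 68, σ(68) = 126, σ(69) = 96, σ(70) = 144, σ(71) = 72, σ(72) = 195, σ(73) = 74, σ(74) = 114, σ(75) = 124, σ(76) = 140, σ(77) = 96, σ(78) = 168, σ(79) = 80, σ(80) = 186, σ(81) = 121, σ(82) = 126, σ(83) = 84, σ(84) = 224, σ(85) = 108, σ(86) = 132, σ(87) = 120, σ(88) = 180, σ(89) = 90, σ(90) = 234, σ(91) = 112, σ(92) = 168, σ(93) = 128, σ(94) = 144, σ(95) = 120, σ(96) = 252, σ(97) = 98, σ(98) = 171, σ(99) = 156, σ(100) = 217, σ(101) = 102, σ(102) = 216, σ(103) = 104, σ(104) = 210, σ(105) = 192, σ(106) = 162, σ(107) = 108, σ(108) = 280, σ(109) = 110, σ(110) = 216, σ(111) = 152, σ(112) = 248, σ(113) = 114, σ(114) = 240, σ(115) = 144, σ(116) = 210, σ(117) = 182, σ(118) = 180, σ(119) = 144, σ(120) = 360, σ(121) = 133, σ(122) = 186, σ(123) = 168, σ(124) = 224, σ(125) = 156, σ(126) = 312, σ(127) = 128, σ(128) = 255, σ(129) = 176, σ(130) = 252, σ(131) = 132, σ(132) = 336, σ(133) = 160, σ(134) = 204, σ(135) = 240, σ(136) = 270, σ(137) = 138, σ(138) = 288, σ(139) = 140, σ(140) = 336, σ(141) = 192, σ(142) = 216. Summing all 142 values: 16615. (Average order: Σ_{n ≤ x} σ(n) ~ (π²/12) x². For x = 142, (π²/12)·142² ≈ 16584.23.)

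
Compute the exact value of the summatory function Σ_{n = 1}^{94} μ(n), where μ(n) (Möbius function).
Σ_{n ≤ 94} μ(n) = 1

Compute μ(n) for each 1 ≤ n ≤ 94: μ(1) = 1, μ(2) = -1, μ(3) = -1, μ(4) = 0, μ(5) = -1, μ(6) = 1, μ(7) = -1, μ(8) = 0, μ(9) = 0, μ(10) = 1, μ(11) = -1, μ(12) = 0, μ(13) = -1, μ(14) = 1, μ(15) = 1, μ(16) = 0, μ(17) = -1, μ(18) = 0, μ(19) = -1, μ(20) = 0, μ(21) = 1, μ(22) = 1, μ(23) = -1, μ(24) = 0, μ(25) = 0, μ(26) = 1, μ(27) = 0, μ(28) = 0, μ(29) = -1, μ(30) = -1, μ(31) = -1, μ(32) = 0, μ(33) = 1, μ(34) = 1, μ(35) = 1, μ(36) = 0, μ(37) = -1, μ(38) = 1, μ(39) = 1, μ(40) = 0, μ(41) = -1, μ(42) = -1, μ(43) = -1, μ(44) = 0, μ(45) = 0, μ(46) = 1, μ(47) = -1, μ(48) = 0, μ(49) = 0, μ(50) = 0, μ(51) = 1, μ(52) = 0, μ(53) = -1, μ(54) = 0, μ(55) = 1, μ(56) = 0, μ(57) = 1, μ(58) = 1, μ(59) = -1, μ(60) = 0, μ(61) = -1, μ(62) = 1, μ(63) = 0, μ(64) = 0, μ(65) = 1, μ(66) = -1, μ(67) = -1, μ(68) = 0, μ(69) = 1, μ(70) = -1, μ(71) = -1, μ(72) = 0, μ(73) = -1, μ(74) = 1, μ(75) = 0, μ(76) = 0, μ(77) = 1, μ(78) = -1, μ(79) = -1, μ(80) = 0, μ(81) = 0, μ(82) = 1, μ(83) = -1, μ(84) = 0, μ(85) = 1, μ(86) = 1, μ(87) = 1, μ(88) = 0, μ(89) = -1, μ(90) = 0, μ(91) = 1, μ(92) = 0, μ(93) = 1, μ(94) = 1. Summing all 94 values: 1. (Mertens function M(x) = Σ_{n ≤ x} μ(n); on average M(x) should be small (PNT ⟺ M(x) = o(x)).)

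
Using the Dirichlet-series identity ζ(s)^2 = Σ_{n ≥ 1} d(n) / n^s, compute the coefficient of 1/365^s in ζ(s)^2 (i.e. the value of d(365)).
d(365) = 4

ζ(s)^2 = (Σ 1/m^s)(Σ 1/k^s). The coefficient of 1/n^s in the product is the number of ordered pairs (m, k) with mk = n, which equals d(n). For n = 365, divisors are [1, 5, 73, 365], so d(365) = 4.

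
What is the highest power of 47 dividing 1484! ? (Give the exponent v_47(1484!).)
v_47(1484!) = 31

Legendre's formula: v_p(n!) = Σ_{k ≥ 1} ⌊n / p^k⌋. For p = 47, n = 1484, the terms are:
  ⌊1484/47^1⌋ = ⌊1484/47⌋ = 31
(the next term ⌊1484/47^2⌋ = 0, terminating the sum). Summing: v_47(1484!) = 31 = 31.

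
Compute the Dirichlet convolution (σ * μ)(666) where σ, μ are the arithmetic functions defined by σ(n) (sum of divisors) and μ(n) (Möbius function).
(σ * μ)(666) = 666

Divisors of 666: [1, 2, 3, 6, 9, 18, 37, 74, 111, 222, 333, 666]. For each d | 666:
  d = 1: σ(1) · μ(666/1) = 1 · 0 = 0
  d = 2: σ(2) · μ(666/2) = 3 · 0 = 0
  d = 3: σ(3) · μ(666/3) = 4 · -1 = -4
  d = 6: σ(6) · μ(666/6) = 12 · 1 = 12
  d = 9: σ(9) · μ(666/9) = 13 · 1 = 13
  d = 18: σ(18) · μ(666/18) = 39 · -1 = -39
  d = 37: σ(37) · μ(666/37) = 38 · 0 = 0
  d = 74: σ(74) · μ(666/74) = 114 · 0 = 0
  d = 111: σ(111) · μ(666/111) = 152 · 1 = 152
  d = 222: σ(222) · μ(666/222) = 456 · -1 = -456
  d = 333: σ(333) · μ(666/333) = 494 · -1 = -494
  d = 666: σ(666) · μ(666/666) = 1482 · 1 = 1482
Summing: (σ * μ)(666) = 0 + 0 + -4 + 12 + 13 + -39 + 0 + 0 + 152 + -456 + -494 + 1482 = 666.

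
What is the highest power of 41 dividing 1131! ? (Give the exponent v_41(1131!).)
v_41(1131!) = 27

Legendre's formula: v_p(n!) = Σ_{k ≥ 1} ⌊n / p^k⌋. For p = 41, n = 1131, the terms are:
  ⌊1131/41^1⌋ = ⌊1131/41⌋ = 27
(the next term ⌊1131/41^2⌋ = 0, terminating the sum). Summing: v_41(1131!) = 27 = 27.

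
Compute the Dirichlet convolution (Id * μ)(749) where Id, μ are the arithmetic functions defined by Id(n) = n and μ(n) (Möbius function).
(Id * μ)(749) = 636

Divisors of 749: [1, 7, 107, 749]. For each d | 749:
  d = 1: Id(1) · μ(749/1) = 1 · 1 = 1
  d = 7: Id(7) · μ(749/7) = 7 · -1 = -7
  d = 107: Id(107) · μ(749/107) = 107 · -1 = -107
  d = 749: Id(749) · μ(749/749) = 749 · 1 = 749
Summing: (Id * μ)(749) = 1 + -7 + -107 + 749 = 636.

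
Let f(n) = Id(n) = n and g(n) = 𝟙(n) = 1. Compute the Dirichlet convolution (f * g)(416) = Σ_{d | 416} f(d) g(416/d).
(Id * 𝟙)(416) = 882

Divisors of 416: [1, 2, 4, 8, 13, 16, 26, 32, 52, 104, 208, 416]. For each d | 416:
  d = 1: Id(1) · 𝟙(416/1) = 1 · 1 = 1
  d = 2: Id(2) · 𝟙(416/2) = 2 · 1 = 2
  d = 4: Id(4) · 𝟙(416/4) = 4 · 1 = 4
  d = 8: Id(8) · 𝟙(416/8) = 8 · 1 = 8
  d = 13: Id(13) · 𝟙(416/13) = 13 · 1 = 13
  d = 16: Id(16) · 𝟙(416/16) = 16 · 1 = 16
  d = 26: Id(26) · 𝟙(416/26) = 26 · 1 = 26
  d = 32: Id(32) · 𝟙(416/32) = 32 · 1 = 32
  d = 52: Id(52) · 𝟙(416/52) = 52 · 1 = 52
  d = 104: Id(104) · 𝟙(416/104) = 104 · 1 = 104
  d = 208: Id(208) · 𝟙(416/208) = 208 · 1 = 208
  d = 416: Id(416) · 𝟙(416/416) = 416 · 1 = 416
Summing: (Id * 𝟙)(416) = 1 + 2 + 4 + 8 + 13 + 16 + 26 + 32 + 52 + 104 + 208 + 416 = 882.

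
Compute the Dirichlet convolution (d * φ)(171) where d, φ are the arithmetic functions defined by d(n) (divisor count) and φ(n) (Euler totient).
(d * φ)(171) = 260

Divisors of 171: [1, 3, 9, 19, 57, 171]. For each d | 171:
  d = 1: d(1) · φ(171/1) = 1 · 108 = 108
  d = 3: d(3) · φ(171/3) = 2 · 36 = 72
  d = 9: d(9) · φ(171/9) = 3 · 18 = 54
  d = 19: d(19) · φ(171/19) = 2 · 6 = 12
  d = 57: d(57) · φ(171/57) = 4 · 2 = 8
  d = 171: d(171) · φ(171/171) = 6 · 1 = 6
Summing: (d * φ)(171) = 108 + 72 + 54 + 12 + 8 + 6 = 260.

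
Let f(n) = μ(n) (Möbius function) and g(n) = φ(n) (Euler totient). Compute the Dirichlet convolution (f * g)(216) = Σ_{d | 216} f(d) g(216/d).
(μ * φ)(216) = 24

Divisors of 216: [1, 2, 3, 4, 6, 8, 9, 12, 18, 24, 27, 36, 54, 72, 108, 216]. For each d | 216:
  d = 1: μ(1) · φ(216/1) = 1 · 72 = 72
  d = 2: μ(2) · φ(216/2) = -1 · 36 = -36
  d = 3: μ(3) · φ(216/3) = -1 · 24 = -24
  d = 4: μ(4) · φ(216/4) = 0 · 18 = 0
  d = 6: μ(6) · φ(216/6) = 1 · 12 = 12
  d = 8: μ(8) · φ(216/8) = 0 · 18 = 0
  d = 9: μ(9) · φ(216/9) = 0 · 8 = 0
  d = 12: μ(12) · φ(216/12) = 0 · 6 = 0
  d = 18: μ(18) · φ(216/18) = 0 · 4 = 0
  d = 24: μ(24) · φ(216/24) = 0 · 6 = 0
  d = 27: μ(27) · φ(216/27) = 0 · 4 = 0
  d = 36: μ(36) · φ(216/36) = 0 · 2 = 0
  d = 54: μ(54) · φ(216/54) = 0 · 2 = 0
  d = 72: μ(72) · φ(216/72) = 0 · 2 = 0
  d = 108: μ(108) · φ(216/108) = 0 · 1 = 0
  d = 216: μ(216) · φ(216/216) = 0 · 1 = 0
Summing: (μ * φ)(216) = 72 + -36 + -24 + 0 + 12 + 0 + 0 + 0 + 0 + 0 + 0 + 0 + 0 + 0 + 0 + 0 = 24.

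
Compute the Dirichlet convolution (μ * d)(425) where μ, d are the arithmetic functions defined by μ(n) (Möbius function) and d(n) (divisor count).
(μ * d)(425) = 1

Divisors of 425: [1, 5, 17, 25, 85, 425]. For each d | 425:
  d = 1: μ(1) · d(425/1) = 1 · 6 = 6
  d = 5: μ(5) · d(425/5) = -1 · 4 = -4
  d = 17: μ(17) · d(425/17) = -1 · 3 = -3
  d = 25: μ(25) · d(425/25) = 0 · 2 = 0
  d = 85: μ(85) · d(425/85) = 1 · 2 = 2
  d = 425: μ(425) · d(425/425) = 0 · 1 = 0
Summing: (μ * d)(425) = 6 + -4 + -3 + 0 + 2 + 0 = 1.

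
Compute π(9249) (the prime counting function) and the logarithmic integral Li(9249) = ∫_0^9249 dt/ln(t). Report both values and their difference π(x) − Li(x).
π(9249) = 1146;  Li(9249) ≈ 1164.26;  π(x) − Li(x) ≈ -18.26.

Direct count of primes ≤ 9249 gives π(9249) = 1146. Numerical evaluation of the logarithmic integral gives Li(9249) ≈ 1164.26. The difference π(x) − Li(x) ≈ -18.26 is typically negative for small/moderate x (Li(x) overestimates), though Littlewood's theorem shows this sign changes infinitely often.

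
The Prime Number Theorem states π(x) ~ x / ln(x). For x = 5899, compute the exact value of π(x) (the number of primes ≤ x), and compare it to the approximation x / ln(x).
π(5899) = 776;  x/ln(x) ≈ 679.41;  relative error ≈ 12.45%.

Directly count primes up to 5899: π(5899) = 776. The PNT approximation gives 5899/ln(5899) ≈ 5899/8.68254 ≈ 679.41. Relative error (π(x) − x/ln(x)) / π(x) ≈ 12.45%; the approximation is known to undercount slightly (Li(x) is a better estimate).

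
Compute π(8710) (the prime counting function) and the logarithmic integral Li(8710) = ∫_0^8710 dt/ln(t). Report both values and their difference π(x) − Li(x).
π(8710) = 1085;  Li(8710) ≈ 1105.04;  π(x) − Li(x) ≈ -20.04.

Direct count of primes ≤ 8710 gives π(8710) = 1085. Numerical evaluation of the logarithmic integral gives Li(8710) ≈ 1105.04. The difference π(x) − Li(x) ≈ -20.04 is typically negative for small/moderate x (Li(x) overestimates), though Littlewood's theorem shows this sign changes infinitely often.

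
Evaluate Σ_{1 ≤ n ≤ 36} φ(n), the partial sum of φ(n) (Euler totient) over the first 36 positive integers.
Σ_{n ≤ 36} φ(n) = 396

Compute φ(n) for each 1 ≤ n ≤ 36: φ(1) = 1, φ(2) = 1, φ(3) = 2, φ(4) = 2, φ(5) = 4, φ(6) = 2, φ(7) = 6, φ(8) = 4, φ(9) = 6, φ(10) = 4, φ(11) = 10, φ(12) = 4, φ(13) = 12, φ(14) = 6, φ(15) = 8, φ(16) = 8, φ(17) = 16, φ(18) = 6, φ(19) = 18, φ(20) = 8, φ(21) = 12, φ(22) = 10, φ(23) = 22, φ(24) = 8, φ(25) = 20, φ(26) = 12, φ(27) = 18, φ(28) = 12, φ(29) = 28, φ(30) = 8, φ(31) = 30, φ(32) = 16, φ(33) = 20, φ(34) = 16, φ(35) = 24, φ(36) = 12. Summing all 36 values: 396. (Average order: Σ_{n ≤ x} φ(n) ~ (3/π²) x². For x = 36, (3/π²)·36² ≈ 393.94.)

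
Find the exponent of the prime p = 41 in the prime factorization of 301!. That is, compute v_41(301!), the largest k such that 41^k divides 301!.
v_41(301!) = 7

Legendre's formula: v_p(n!) = Σ_{k ≥ 1} ⌊n / p^k⌋. For p = 41, n = 301, the terms are:
  ⌊301/41^1⌋ = ⌊301/41⌋ = 7
(the next term ⌊301/41^2⌋ = 0, terminating the sum). Summing: v_41(301!) = 7 = 7.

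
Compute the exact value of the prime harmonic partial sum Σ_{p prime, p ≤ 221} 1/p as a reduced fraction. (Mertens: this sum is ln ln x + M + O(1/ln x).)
Σ 1/p = 3215488142498485484492183158345029261034221047849345857469577412562094716564064084247/1645783550795210387735581011435590727981167322669649249414629852197255934130751870910

π(221) = 47, so the primes ≤ 221 are [2, 3, 5, 7, 11, 13, 17, 19, 23, 29, 31, 37, 41, 43, 47, 53, 59, 61, 67, 71, 73, 79, 83, 89, 97, 101, 103, 107, 109, 113, 127, 131, 137, 139, 149, 151, 157, 163, 167, 173, 179, 181, 191, 193, 197, 199, 211]. Summing 1/p over these primes: 3215488142498485484492183158345029261034221047849345857469577412562094716564064084247/1645783550795210387735581011435590727981167322669649249414629852197255934130751870910 ≈ 1.9538. Mertens estimate ln ln(221) + 0.2615 ≈ 1.9476.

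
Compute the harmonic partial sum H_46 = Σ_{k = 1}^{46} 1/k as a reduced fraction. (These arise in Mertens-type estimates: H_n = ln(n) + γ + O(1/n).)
H_46 = 5943339269060627227/1345655451257488800

Direct summation: H_46 = 1 + 1/2 + ... + 1/46. The least common denominator is lcm(1, ..., 46) = 9419588158802421600; over this denominator the numerator is 9419588158802421600 + 4709794079401210800 + 3139862719600807200 + 2354897039700605400 + 1883917631760484320 + 1569931359800403600 + 1345655451257488800 + 1177448519850302700 + 1046620906533602400 + 941958815880242160 + 856326196254765600 + 784965679900201800 + 724583704523263200 + 672827725628744400 + 627972543920161440 + 588724259925151350 + 554093421106024800 + 523310453266801200 + 495767797831706400 + 470979407940121080 + 448551817085829600 + 428163098127382800 + 409547311252279200 + 392482839950100900 + 376783526352096864 + 362291852261631600 + 348873635511200800 + 336413862814372200 + 324813384786290400 + 313986271960080720 + 303857682542013600 + 294362129962575675 + 285442065418255200 + 277046710553012400 + 269131090251497760 + 261655226633400600 + 254583463751416800 + 247883898915853200 + 241527901507754400 + 235489703970060540 + 229746052653717600 + 224275908542914800 + 219060189739591200 + 214081549063691400 + 209324181306720480 + 204773655626139600 = 41603374883424390589, so H_46 = 41603374883424390589/9419588158802421600; reducing by gcd(41603374883424390589, 9419588158802421600) = 7 gives 5943339269060627227/1345655451257488800 ≈ 4.41669. (The PNT-adjacent estimate ln(46) + γ ≈ 4.40586 matches within O(1/n).)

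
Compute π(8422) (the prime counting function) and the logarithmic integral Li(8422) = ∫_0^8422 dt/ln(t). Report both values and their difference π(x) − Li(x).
π(8422) = 1052;  Li(8422) ≈ 1073.24;  π(x) − Li(x) ≈ -21.24.

Direct count of primes ≤ 8422 gives π(8422) = 1052. Numerical evaluation of the logarithmic integral gives Li(8422) ≈ 1073.24. The difference π(x) − Li(x) ≈ -21.24 is typically negative for small/moderate x (Li(x) overestimates), though Littlewood's theorem shows this sign changes infinitely often.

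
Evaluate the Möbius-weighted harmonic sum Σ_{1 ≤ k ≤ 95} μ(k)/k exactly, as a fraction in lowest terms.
Σ μ(k)/k = 164165993590198279544427554326659/3961456982724258461775089600226385

Values of μ(k) for 1 ≤ k ≤ 95: μ(1) = 1, μ(2) = -1, μ(3) = -1, μ(5) = -1, μ(6) = 1, μ(7) = -1, μ(10) = 1, μ(11) = -1, μ(13) = -1, μ(14) = 1, μ(15) = 1, μ(17) = -1, μ(19) = -1, μ(21) = 1, μ(22) = 1, μ(23) = -1, μ(26) = 1, μ(29) = -1, μ(30) = -1, μ(31) = -1, μ(33) = 1, μ(34) = 1, μ(35) = 1, μ(37) = -1, μ(38) = 1, μ(39) = 1, μ(41) = -1, μ(42) = -1, μ(43) = -1, μ(46) = 1, μ(47) = -1, μ(51) = 1, μ(53) = -1, μ(55) = 1, μ(57) = 1, μ(58) = 1, μ(59) = -1, μ(61) = -1, μ(62) = 1, μ(65) = 1, μ(66) = -1, μ(67) = -1, μ(69) = 1, μ(70) = -1, μ(71) = -1, μ(73) = -1, μ(74) = 1, μ(77) = 1, μ(78) = -1, μ(79) = -1, μ(82) = 1, μ(83) = -1, μ(85) = 1, μ(86) = 1, μ(87) = 1, μ(89) = -1, μ(91) = 1, μ(93) = 1, μ(94) = 1, μ(95) = 1, with μ = 0 on non-squarefree integers. Summing μ(k)/k for k where μ(k) ≠ 0 gives 164165993590198279544427554326659/3961456982724258461775089600226385 ≈ 0.0414. (PNT ⟺ this sum → 0 as n → ∞.)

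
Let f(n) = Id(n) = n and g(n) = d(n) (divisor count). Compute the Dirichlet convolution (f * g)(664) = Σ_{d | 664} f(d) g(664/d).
(Id * d)(664) = 2210

Divisors of 664: [1, 2, 4, 8, 83, 166, 332, 664]. For each d | 664:
  d = 1: Id(1) · d(664/1) = 1 · 8 = 8
  d = 2: Id(2) · d(664/2) = 2 · 6 = 12
  d = 4: Id(4) · d(664/4) = 4 · 4 = 16
  d = 8: Id(8) · d(664/8) = 8 · 2 = 16
  d = 83: Id(83) · d(664/83) = 83 · 4 = 332
  d = 166: Id(166) · d(664/166) = 166 · 3 = 498
  d = 332: Id(332) · d(664/332) = 332 · 2 = 664
  d = 664: Id(664) · d(664/664) = 664 · 1 = 664
Summing: (Id * d)(664) = 8 + 12 + 16 + 16 + 332 + 498 + 664 + 664 = 2210.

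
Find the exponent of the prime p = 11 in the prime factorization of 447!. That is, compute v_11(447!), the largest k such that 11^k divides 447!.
v_11(447!) = 43

Legendre's formula: v_p(n!) = Σ_{k ≥ 1} ⌊n / p^k⌋. For p = 11, n = 447, the terms are:
  ⌊447/11^1⌋ = ⌊447/11⌋ = 40
  ⌊447/11^2⌋ = ⌊447/121⌋ = 3
(the next term ⌊447/11^3⌋ = 0, terminating the sum). Summing: v_11(447!) = 40 + 3 = 43.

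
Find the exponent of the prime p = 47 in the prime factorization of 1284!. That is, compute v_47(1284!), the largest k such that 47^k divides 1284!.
v_47(1284!) = 27

Legendre's formula: v_p(n!) = Σ_{k ≥ 1} ⌊n / p^k⌋. For p = 47, n = 1284, the terms are:
  ⌊1284/47^1⌋ = ⌊1284/47⌋ = 27
(the next term ⌊1284/47^2⌋ = 0, terminating the sum). Summing: v_47(1284!) = 27 = 27.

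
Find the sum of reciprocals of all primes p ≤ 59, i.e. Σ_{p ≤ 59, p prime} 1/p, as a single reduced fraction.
Σ 1/p = 3263815694539731437539/1922760350154212639070

π(59) = 17, so the primes ≤ 59 are [2, 3, 5, 7, 11, 13, 17, 19, 23, 29, 31, 37, 41, 43, 47, 53, 59]. Summing 1/p over these primes: 3263815694539731437539/1922760350154212639070 ≈ 1.6975. Mertens estimate ln ln(59) + 0.2615 ≈ 1.6670.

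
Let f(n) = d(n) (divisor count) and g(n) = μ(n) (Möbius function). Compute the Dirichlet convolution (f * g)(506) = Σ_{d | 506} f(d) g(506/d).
(d * μ)(506) = 1

Divisors of 506: [1, 2, 11, 22, 23, 46, 253, 506]. For each d | 506:
  d = 1: d(1) · μ(506/1) = 1 · -1 = -1
  d = 2: d(2) · μ(506/2) = 2 · 1 = 2
  d = 11: d(11) · μ(506/11) = 2 · 1 = 2
  d = 22: d(22) · μ(506/22) = 4 · -1 = -4
  d = 23: d(23) · μ(506/23) = 2 · 1 = 2
  d = 46: d(46) · μ(506/46) = 4 · -1 = -4
  d = 253: d(253) · μ(506/253) = 4 · -1 = -4
  d = 506: d(506) · μ(506/506) = 8 · 1 = 8
Summing: (d * μ)(506) = -1 + 2 + 2 + -4 + 2 + -4 + -4 + 8 = 1.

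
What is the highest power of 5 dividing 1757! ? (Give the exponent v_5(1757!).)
v_5(1757!) = 437

Legendre's formula: v_p(n!) = Σ_{k ≥ 1} ⌊n / p^k⌋. For p = 5, n = 1757, the terms are:
  ⌊1757/5^1⌋ = ⌊1757/5⌋ = 351
  ⌊1757/5^2⌋ = ⌊1757/25⌋ = 70
  ⌊1757/5^3⌋ = ⌊1757/125⌋ = 14
  ⌊1757/5^4⌋ = ⌊1757/625⌋ = 2
(the next term ⌊1757/5^5⌋ = 0, terminating the sum). Summing: v_5(1757!) = 351 + 70 + 14 + 2 = 437.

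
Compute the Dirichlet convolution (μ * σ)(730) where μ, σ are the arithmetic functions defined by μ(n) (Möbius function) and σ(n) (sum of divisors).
(μ * σ)(730) = 730

Divisors of 730: [1, 2, 5, 10, 73, 146, 365, 730]. For each d | 730:
  d = 1: μ(1) · σ(730/1) = 1 · 1332 = 1332
  d = 2: μ(2) · σ(730/2) = -1 · 444 = -444
  d = 5: μ(5) · σ(730/5) = -1 · 222 = -222
  d = 10: μ(10) · σ(730/10) = 1 · 74 = 74
  d = 73: μ(73) · σ(730/73) = -1 · 18 = -18
  d = 146: μ(146) · σ(730/146) = 1 · 6 = 6
  d = 365: μ(365) · σ(730/365) = 1 · 3 = 3
  d = 730: μ(730) · σ(730/730) = -1 · 1 = -1
Summing: (μ * σ)(730) = 1332 + -444 + -222 + 74 + -18 + 6 + 3 + -1 = 730.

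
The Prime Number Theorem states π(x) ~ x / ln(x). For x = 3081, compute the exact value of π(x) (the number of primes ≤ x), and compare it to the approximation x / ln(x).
π(3081) = 440;  x/ln(x) ≈ 383.54;  relative error ≈ 12.83%.

Directly count primes up to 3081: π(3081) = 440. The PNT approximation gives 3081/ln(3081) ≈ 3081/8.03301 ≈ 383.54. Relative error (π(x) − x/ln(x)) / π(x) ≈ 12.83%; the approximation is known to undercount slightly (Li(x) is a better estimate).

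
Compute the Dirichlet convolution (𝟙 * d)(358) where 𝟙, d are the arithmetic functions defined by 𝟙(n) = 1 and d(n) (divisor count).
(𝟙 * d)(358) = 9

Divisors of 358: [1, 2, 179, 358]. For each d | 358:
  d = 1: 𝟙(1) · d(358/1) = 1 · 4 = 4
  d = 2: 𝟙(2) · d(358/2) = 1 · 2 = 2
  d = 179: 𝟙(179) · d(358/179) = 1 · 2 = 2
  d = 358: 𝟙(358) · d(358/358) = 1 · 1 = 1
Summing: (𝟙 * d)(358) = 4 + 2 + 2 + 1 = 9.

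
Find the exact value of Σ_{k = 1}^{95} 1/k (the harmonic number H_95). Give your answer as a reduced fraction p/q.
H_95 = 3691835092344109255246562280652279367381/718766754945489455304472257065075294400

Direct summation: H_95 = 1 + 1/2 + ... + 1/95. The least common denominator is lcm(1, ..., 95) = 718766754945489455304472257065075294400; over this denominator the numerator is 718766754945489455304472257065075294400 + 359383377472744727652236128532537647200 + 239588918315163151768157419021691764800 + 179691688736372363826118064266268823600 + 143753350989097891060894451413015058880 + 119794459157581575884078709510845882400 + 102680964992212779329210322437867899200 + 89845844368186181913059032133134411800 + 79862972771721050589385806340563921600 + 71876675494548945530447225706507529440 + 65342432267771768664042932460461390400 + 59897229578790787942039354755422941200 + 55289750380422265792651712081928868800 + 51340482496106389664605161218933949600 + 47917783663032630353631483804338352960 + 44922922184093090956529516066567205900 + 42280397349734673841439544533239723200 + 39931486385860525294692903170281960800 + 37829829207657339752866960898161857600 + 35938337747274472765223612853253764720 + 34226988330737593109736774145955966400 + 32671216133885884332021466230230695200 + 31250728475890845882803141611525012800 + 29948614789395393971019677377711470600 + 28750670197819578212178890282603011776 + 27644875190211132896325856040964434400 + 26620990923907016863128602113521307200 + 25670241248053194832302580609466974800 + 24785060515361705355326629553968113600 + 23958891831516315176815741902169176480 + 23186024353080305009821685711776622400 + 22461461092046545478264758033283602950 + 21780810755923922888014310820153796800 + 21140198674867336920719772266619861600 + 20536192998442555865842064487573579840 + 19965743192930262647346451585140980400 + 19426128512040255548769520461218251200 + 18914914603828669876433480449080928800 + 18429916793474088597550570693976289600 + 17969168873637236382611806426626882360 + 17530896462085108665962737977196958400 + 17113494165368796554868387072977983200 + 16715505928964871053592378071280820800 + 16335608066942942166010733115115347600 + 15972594554344210117877161268112784320 + 15625364237945422941401570805762506400 + 15292909679691265006478133129044155200 + 14974307394697696985509838688855735300 + 14668709284601825618458617491123985600 + 14375335098909789106089445141301505888 + 14093465783244891280479848177746574400 + 13822437595105566448162928020482217200 + 13561636885763951986876835038963684800 + 13310495461953508431564301056760653600 + 13068486453554353732808586492092278080 + 12835120624026597416151290304733487400 + 12609943069219113250955653632720619200 + 12392530257680852677663314776984056800 + 12182487371957448394991055204492801600 + 11979445915758157588407870951084588240 + 11783061556483433693515938640411070400 + 11593012176540152504910842855888311200 + 11408996110245864369912258048651988800 + 11230730546023272739132379016641801475 + 11057950076084453158530342416385773760 + 10890405377961961444007155410076898400 + 10727862014111782914992123239777243200 + 10570099337433668460359886133309930800 + 10416909491963615294267713870508337600 + 10268096499221277932921032243786789920 + 10123475421767457116964397986832046400 + 9982871596465131323673225792570490200 + 9846119930760129524718798041987332800 + 9713064256020127774384760230609125600 + 9583556732606526070726296760867670592 + 9457457301914334938216740224540464400 + 9334633181110252666291847494351627200 + 9214958396737044298775285346988144800 + 9098313353740372851955345026140193600 + 8984584436818618191305903213313441180 + 8873663641302338954376200704507102400 + 8765448231042554332981368988598479200 + 8659840421029993437403280205603316800 + 8556747082684398277434193536488991600 + 8456079469946934768287908906647944640 + 8357752964482435526796189035640410400 + 8261686838453901785108876517989371200 + 8167804033471471083005366557557673800 + 8076030954443701744994070304101969600 + 7986297277172105058938580634056392160 + 7898535768631752256093101725989838400 + 7812682118972711470700785402881253200 + 7728674784360101669940561903925540800 + 7646454839845632503239066564522077600 + 7565965841531467950573392179632371520 = 3691835092344109255246562280652279367381, so H_95 = 3691835092344109255246562280652279367381/718766754945489455304472257065075294400 (already in lowest terms) ≈ 5.13635. (The PNT-adjacent estimate ln(95) + γ ≈ 5.13109 matches within O(1/n).)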